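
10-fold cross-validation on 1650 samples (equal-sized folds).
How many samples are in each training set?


Each validation fold has 1650/10 = 165 samples. Training set = 1650 - 165 = 1485.

1485


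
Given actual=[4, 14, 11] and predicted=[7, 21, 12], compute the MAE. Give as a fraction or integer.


MAE = (1/3) * (|4-7|=3 + |14-21|=7 + |11-12|=1). Sum = 11. MAE = 11/3.

11/3


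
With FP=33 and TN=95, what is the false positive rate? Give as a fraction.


FPR = FP / (FP + TN) = 33 / 128 = 33/128.

33/128


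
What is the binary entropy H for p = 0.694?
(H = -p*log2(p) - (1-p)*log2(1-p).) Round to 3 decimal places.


H = -0.694*log2(0.694) - 0.306*log2(0.306) = 0.889.

0.889


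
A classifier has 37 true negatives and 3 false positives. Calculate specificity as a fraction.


Specificity = TN / (TN + FP) = 37 / 40 = 37/40.

37/40


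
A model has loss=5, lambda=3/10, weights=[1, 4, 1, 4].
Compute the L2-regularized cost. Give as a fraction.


L2 sq norm = sum(w^2) = 34. J = 5 + 3/10 * 34 = 76/5.

76/5


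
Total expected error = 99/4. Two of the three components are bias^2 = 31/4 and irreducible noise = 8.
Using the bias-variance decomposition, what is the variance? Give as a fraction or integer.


Total error = bias^2 + variance + irreducible noise. So variance = 99/4 - 31/4 - 8 = 9.

9


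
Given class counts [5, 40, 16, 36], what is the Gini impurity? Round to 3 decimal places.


Total = 97. Proportions: 5/97, 40/97, 16/97, 36/97. sum(p_i^2) = 0.3377. Gini = 1 - 0.3377 = 0.6623, which rounds to 0.662.

0.662


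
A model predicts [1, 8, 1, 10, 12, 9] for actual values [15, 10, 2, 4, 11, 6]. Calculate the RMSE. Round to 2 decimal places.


MSE = 41.1667. RMSE = sqrt(41.1667) = 6.42.

6.42


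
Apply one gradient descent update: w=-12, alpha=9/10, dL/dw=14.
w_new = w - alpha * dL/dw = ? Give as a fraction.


w_new = -12 - 9/10 * 14 = -12 - 63/5 = -123/5.

-123/5


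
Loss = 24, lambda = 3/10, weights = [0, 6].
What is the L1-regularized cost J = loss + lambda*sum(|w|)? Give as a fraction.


L1 norm = sum(|w|) = 6. J = 24 + 3/10 * 6 = 129/5.

129/5


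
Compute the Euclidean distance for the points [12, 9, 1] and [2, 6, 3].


d = sqrt(sum of squared differences). (12-2)^2=100, (9-6)^2=9, (1-3)^2=4. Sum = 113.

sqrt(113)


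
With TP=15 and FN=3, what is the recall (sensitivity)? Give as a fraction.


Recall = TP / (TP + FN) = 15 / 18 = 5/6.

5/6


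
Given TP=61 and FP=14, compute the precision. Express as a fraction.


Precision = TP / (TP + FP) = 61 / 75 = 61/75.

61/75


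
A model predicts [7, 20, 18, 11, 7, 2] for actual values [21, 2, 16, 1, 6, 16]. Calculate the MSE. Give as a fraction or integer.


MSE = (1/6) * ((21-7)^2=196 + (2-20)^2=324 + (16-18)^2=4 + (1-11)^2=100 + (6-7)^2=1 + (16-2)^2=196). Sum = 821. MSE = 821/6.

821/6


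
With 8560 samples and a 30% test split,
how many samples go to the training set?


Test set = 8560 * 30% = 2568. Training set = 8560 - 2568 = 5992.

5992


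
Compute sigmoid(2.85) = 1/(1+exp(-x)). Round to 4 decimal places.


sigma(2.85) = 1/(1+e^(-2.85)) = 1/(1+0.057844) = 1/1.057844 = 0.9453.

0.9453


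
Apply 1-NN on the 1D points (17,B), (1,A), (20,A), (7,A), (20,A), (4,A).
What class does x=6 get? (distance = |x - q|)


Distances: |17-6|=11, |1-6|=5, |20-6|=14, |7-6|=1, |20-6|=14, |4-6|=2. 1 nearest: (7,A). Counts: {'A': 1}. Majority class: A.

A


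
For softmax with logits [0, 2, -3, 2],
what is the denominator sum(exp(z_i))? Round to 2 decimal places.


Denom = e^0=1.0000 + e^2=7.3891 + e^-3=0.0498 + e^2=7.3891. Sum = 15.8280, which rounds to 15.83.

15.83


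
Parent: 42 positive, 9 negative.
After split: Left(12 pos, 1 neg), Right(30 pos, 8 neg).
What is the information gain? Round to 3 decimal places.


H(parent) = 0.6723. H(left) = 0.3912, H(right) = 0.7425. Weighted = (13/51)*0.3912 + (38/51)*0.7425 = 0.6530. IG = 0.6723 - 0.6530 = 0.0193, which rounds to 0.019.

0.019


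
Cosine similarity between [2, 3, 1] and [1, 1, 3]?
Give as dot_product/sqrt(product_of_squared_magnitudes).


dot = 8. |a|^2 = 14, |b|^2 = 11. cos = 8/sqrt(154).

8/sqrt(154)


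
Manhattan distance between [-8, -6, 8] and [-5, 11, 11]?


d = sum of absolute differences: |-8--5|=3 + |-6-11|=17 + |8-11|=3 = 23.

23


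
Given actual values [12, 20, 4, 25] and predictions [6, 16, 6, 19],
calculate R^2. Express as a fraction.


Mean(y) = 61/4. SS_res = 92. SS_tot = 1019/4. R^2 = 1 - 92/(1019/4) = 651/1019.

651/1019


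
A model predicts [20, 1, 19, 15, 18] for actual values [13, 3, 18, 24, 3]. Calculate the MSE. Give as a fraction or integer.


MSE = (1/5) * ((13-20)^2=49 + (3-1)^2=4 + (18-19)^2=1 + (24-15)^2=81 + (3-18)^2=225). Sum = 360. MSE = 72.

72


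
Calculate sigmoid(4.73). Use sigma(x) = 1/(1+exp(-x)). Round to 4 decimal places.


sigma(4.73) = 1/(1+e^(-4.73)) = 1/(1+0.008826) = 1/1.008826 = 0.9913.

0.9913


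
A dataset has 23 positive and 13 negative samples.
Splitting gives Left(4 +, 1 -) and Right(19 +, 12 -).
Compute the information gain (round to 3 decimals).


H(parent) = 0.9436. H(left) = 0.7219, H(right) = 0.9629. Weighted = (5/36)*0.7219 + (31/36)*0.9629 = 0.9294. IG = 0.9436 - 0.9294 = 0.0142, which rounds to 0.014.

0.014


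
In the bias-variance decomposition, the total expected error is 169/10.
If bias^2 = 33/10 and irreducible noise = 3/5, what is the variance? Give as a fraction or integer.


Total error = bias^2 + variance + irreducible noise. So variance = 169/10 - 33/10 - 3/5 = 13.

13


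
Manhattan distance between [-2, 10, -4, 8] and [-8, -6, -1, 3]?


d = sum of absolute differences: |-2--8|=6 + |10--6|=16 + |-4--1|=3 + |8-3|=5 = 30.

30


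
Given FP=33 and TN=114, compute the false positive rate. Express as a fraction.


FPR = FP / (FP + TN) = 33 / 147 = 11/49.

11/49


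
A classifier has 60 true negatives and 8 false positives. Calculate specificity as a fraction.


Specificity = TN / (TN + FP) = 60 / 68 = 15/17.

15/17


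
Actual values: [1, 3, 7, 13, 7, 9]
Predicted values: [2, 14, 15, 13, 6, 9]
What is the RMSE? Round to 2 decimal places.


MSE = 31.1667. RMSE = sqrt(31.1667) = 5.58.

5.58


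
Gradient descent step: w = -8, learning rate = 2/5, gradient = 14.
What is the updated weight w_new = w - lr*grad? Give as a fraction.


w_new = -8 - 2/5 * 14 = -8 - 28/5 = -68/5.

-68/5


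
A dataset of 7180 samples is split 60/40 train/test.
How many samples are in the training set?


Test set = 7180 * 40% = 2872. Training set = 7180 - 2872 = 4308.

4308


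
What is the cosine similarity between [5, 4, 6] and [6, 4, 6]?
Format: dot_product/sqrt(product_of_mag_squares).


dot = 82. |a|^2 = 77, |b|^2 = 88. cos = 82/sqrt(6776).

82/sqrt(6776)


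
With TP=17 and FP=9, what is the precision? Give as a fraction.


Precision = TP / (TP + FP) = 17 / 26 = 17/26.

17/26


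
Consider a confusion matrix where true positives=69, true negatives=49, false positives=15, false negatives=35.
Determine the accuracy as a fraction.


Accuracy = (TP + TN) / (TP + TN + FP + FN) = (69 + 49) / 168 = 59/84.

59/84


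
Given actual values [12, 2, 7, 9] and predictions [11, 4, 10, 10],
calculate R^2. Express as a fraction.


Mean(y) = 15/2. SS_res = 15. SS_tot = 53. R^2 = 1 - 15/(53) = 38/53.

38/53


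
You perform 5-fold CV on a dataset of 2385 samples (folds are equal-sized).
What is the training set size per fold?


Each validation fold has 2385/5 = 477 samples. Training set = 2385 - 477 = 1908.

1908


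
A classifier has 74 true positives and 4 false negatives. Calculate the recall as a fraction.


Recall = TP / (TP + FN) = 74 / 78 = 37/39.

37/39


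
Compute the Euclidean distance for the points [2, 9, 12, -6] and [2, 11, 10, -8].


d = sqrt(sum of squared differences). (2-2)^2=0, (9-11)^2=4, (12-10)^2=4, (-6--8)^2=4. Sum = 12.

sqrt(12)


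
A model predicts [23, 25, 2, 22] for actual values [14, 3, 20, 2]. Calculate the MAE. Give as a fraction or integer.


MAE = (1/4) * (|14-23|=9 + |3-25|=22 + |20-2|=18 + |2-22|=20). Sum = 69. MAE = 69/4.

69/4


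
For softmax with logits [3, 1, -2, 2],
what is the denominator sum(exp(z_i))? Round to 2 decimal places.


Denom = e^3=20.0855 + e^1=2.7183 + e^-2=0.1353 + e^2=7.3891. Sum = 30.3282, which rounds to 30.33.

30.33


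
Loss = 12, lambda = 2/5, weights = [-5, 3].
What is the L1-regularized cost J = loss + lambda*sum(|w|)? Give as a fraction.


L1 norm = sum(|w|) = 8. J = 12 + 2/5 * 8 = 76/5.

76/5


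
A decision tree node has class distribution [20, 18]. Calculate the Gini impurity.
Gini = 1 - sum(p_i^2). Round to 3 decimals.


Total = 38. Proportions: 20/38, 18/38. sum(p_i^2) = 0.5014. Gini = 1 - 0.5014 = 0.4986, which rounds to 0.499.

0.499


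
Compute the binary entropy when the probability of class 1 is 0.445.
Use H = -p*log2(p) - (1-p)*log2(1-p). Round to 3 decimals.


H = -0.445*log2(0.445) - 0.555*log2(0.555) = 0.991.

0.991


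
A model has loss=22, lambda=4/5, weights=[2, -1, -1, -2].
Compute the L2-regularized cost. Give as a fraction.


L2 sq norm = sum(w^2) = 10. J = 22 + 4/5 * 10 = 30.

30


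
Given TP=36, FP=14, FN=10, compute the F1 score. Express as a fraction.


Precision = 36/50 = 18/25. Recall = 36/46 = 18/23. F1 = 2*P*R/(P+R) = 3/4.

3/4


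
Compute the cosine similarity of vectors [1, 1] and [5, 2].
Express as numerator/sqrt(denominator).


dot = 7. |a|^2 = 2, |b|^2 = 29. cos = 7/sqrt(58).

7/sqrt(58)


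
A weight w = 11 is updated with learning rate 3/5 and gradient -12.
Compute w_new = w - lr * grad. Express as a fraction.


w_new = 11 - 3/5 * -12 = 11 - -36/5 = 91/5.

91/5


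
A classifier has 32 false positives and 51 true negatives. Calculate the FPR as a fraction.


FPR = FP / (FP + TN) = 32 / 83 = 32/83.

32/83


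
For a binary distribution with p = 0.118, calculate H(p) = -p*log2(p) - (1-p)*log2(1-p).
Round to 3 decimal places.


H = -0.118*log2(0.118) - 0.882*log2(0.882) = 0.524.

0.524


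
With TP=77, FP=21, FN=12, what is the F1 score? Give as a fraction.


Precision = 77/98 = 11/14. Recall = 77/89 = 77/89. F1 = 2*P*R/(P+R) = 14/17.

14/17


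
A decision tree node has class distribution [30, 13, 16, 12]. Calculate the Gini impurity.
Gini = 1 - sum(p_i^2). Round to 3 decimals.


Total = 71. Proportions: 30/71, 13/71, 16/71, 12/71. sum(p_i^2) = 0.2914. Gini = 1 - 0.2914 = 0.7086, which rounds to 0.709.

0.709


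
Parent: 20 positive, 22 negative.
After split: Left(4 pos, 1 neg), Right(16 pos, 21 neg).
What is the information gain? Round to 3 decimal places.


H(parent) = 0.9984. H(left) = 0.7219, H(right) = 0.9868. Weighted = (5/42)*0.7219 + (37/42)*0.9868 = 0.9553. IG = 0.9984 - 0.9553 = 0.0431, which rounds to 0.043.

0.043


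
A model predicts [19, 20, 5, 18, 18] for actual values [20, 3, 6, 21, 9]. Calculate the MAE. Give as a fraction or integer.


MAE = (1/5) * (|20-19|=1 + |3-20|=17 + |6-5|=1 + |21-18|=3 + |9-18|=9). Sum = 31. MAE = 31/5.

31/5


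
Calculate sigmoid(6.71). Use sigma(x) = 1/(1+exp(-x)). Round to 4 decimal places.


sigma(6.71) = 1/(1+e^(-6.71)) = 1/(1+0.001219) = 1/1.001219 = 0.9988.

0.9988


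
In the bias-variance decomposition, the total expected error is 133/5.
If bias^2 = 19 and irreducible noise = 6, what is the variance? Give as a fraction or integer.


Total error = bias^2 + variance + irreducible noise. So variance = 133/5 - 19 - 6 = 8/5.

8/5


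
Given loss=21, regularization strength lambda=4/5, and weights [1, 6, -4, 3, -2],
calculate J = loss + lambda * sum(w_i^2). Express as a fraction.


L2 sq norm = sum(w^2) = 66. J = 21 + 4/5 * 66 = 369/5.

369/5


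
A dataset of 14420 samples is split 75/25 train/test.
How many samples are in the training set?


Test set = 14420 * 25% = 3605. Training set = 14420 - 3605 = 10815.

10815


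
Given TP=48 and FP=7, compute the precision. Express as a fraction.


Precision = TP / (TP + FP) = 48 / 55 = 48/55.

48/55


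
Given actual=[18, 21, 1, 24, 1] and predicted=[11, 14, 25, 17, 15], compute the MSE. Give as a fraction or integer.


MSE = (1/5) * ((18-11)^2=49 + (21-14)^2=49 + (1-25)^2=576 + (24-17)^2=49 + (1-15)^2=196). Sum = 919. MSE = 919/5.

919/5


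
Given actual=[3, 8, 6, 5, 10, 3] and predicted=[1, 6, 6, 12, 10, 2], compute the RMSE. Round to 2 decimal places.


MSE = 9.6667. RMSE = sqrt(9.6667) = 3.11.

3.11


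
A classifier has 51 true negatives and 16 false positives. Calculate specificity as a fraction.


Specificity = TN / (TN + FP) = 51 / 67 = 51/67.

51/67


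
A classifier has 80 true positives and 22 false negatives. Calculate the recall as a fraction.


Recall = TP / (TP + FN) = 80 / 102 = 40/51.

40/51


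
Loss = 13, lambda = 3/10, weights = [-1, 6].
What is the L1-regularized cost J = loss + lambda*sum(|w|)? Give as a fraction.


L1 norm = sum(|w|) = 7. J = 13 + 3/10 * 7 = 151/10.

151/10


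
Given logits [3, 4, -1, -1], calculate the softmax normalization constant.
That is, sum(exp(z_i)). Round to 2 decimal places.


Denom = e^3=20.0855 + e^4=54.5982 + e^-1=0.3679 + e^-1=0.3679. Sum = 75.4195, which rounds to 75.42.

75.42


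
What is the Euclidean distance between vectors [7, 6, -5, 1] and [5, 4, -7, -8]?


d = sqrt(sum of squared differences). (7-5)^2=4, (6-4)^2=4, (-5--7)^2=4, (1--8)^2=81. Sum = 93.

sqrt(93)


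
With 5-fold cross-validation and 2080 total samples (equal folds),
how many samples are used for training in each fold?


Each validation fold has 2080/5 = 416 samples. Training set = 2080 - 416 = 1664.

1664


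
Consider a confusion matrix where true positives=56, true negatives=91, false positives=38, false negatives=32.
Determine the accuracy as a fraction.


Accuracy = (TP + TN) / (TP + TN + FP + FN) = (56 + 91) / 217 = 21/31.

21/31


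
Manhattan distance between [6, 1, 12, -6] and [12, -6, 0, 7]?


d = sum of absolute differences: |6-12|=6 + |1--6|=7 + |12-0|=12 + |-6-7|=13 = 38.

38


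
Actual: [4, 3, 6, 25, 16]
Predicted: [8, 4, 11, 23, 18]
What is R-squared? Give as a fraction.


Mean(y) = 54/5. SS_res = 50. SS_tot = 1794/5. R^2 = 1 - 50/(1794/5) = 772/897.

772/897


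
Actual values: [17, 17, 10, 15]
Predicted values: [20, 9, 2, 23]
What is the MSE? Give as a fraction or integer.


MSE = (1/4) * ((17-20)^2=9 + (17-9)^2=64 + (10-2)^2=64 + (15-23)^2=64). Sum = 201. MSE = 201/4.

201/4


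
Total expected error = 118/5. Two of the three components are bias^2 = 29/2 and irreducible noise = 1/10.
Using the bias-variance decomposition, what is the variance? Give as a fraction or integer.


Total error = bias^2 + variance + irreducible noise. So variance = 118/5 - 29/2 - 1/10 = 9.

9


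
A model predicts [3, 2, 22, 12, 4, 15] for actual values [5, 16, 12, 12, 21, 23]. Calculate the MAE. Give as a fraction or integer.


MAE = (1/6) * (|5-3|=2 + |16-2|=14 + |12-22|=10 + |12-12|=0 + |21-4|=17 + |23-15|=8). Sum = 51. MAE = 17/2.

17/2


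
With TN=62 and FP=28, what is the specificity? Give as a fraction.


Specificity = TN / (TN + FP) = 62 / 90 = 31/45.

31/45


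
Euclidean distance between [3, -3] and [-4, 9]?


d = sqrt(sum of squared differences). (3--4)^2=49, (-3-9)^2=144. Sum = 193.

sqrt(193)


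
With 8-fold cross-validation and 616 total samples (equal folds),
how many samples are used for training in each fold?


Each validation fold has 616/8 = 77 samples. Training set = 616 - 77 = 539.

539


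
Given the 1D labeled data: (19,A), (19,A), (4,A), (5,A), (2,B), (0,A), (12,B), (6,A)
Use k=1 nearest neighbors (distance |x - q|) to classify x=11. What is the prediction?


Distances: |19-11|=8, |19-11|=8, |4-11|=7, |5-11|=6, |2-11|=9, |0-11|=11, |12-11|=1, |6-11|=5. 1 nearest: (12,B). Counts: {'B': 1}. Majority class: B.

B


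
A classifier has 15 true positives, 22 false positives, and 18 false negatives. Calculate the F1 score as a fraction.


Precision = 15/37 = 15/37. Recall = 15/33 = 5/11. F1 = 2*P*R/(P+R) = 3/7.

3/7


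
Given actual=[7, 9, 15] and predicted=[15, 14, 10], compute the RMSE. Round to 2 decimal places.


MSE = 38.0000. RMSE = sqrt(38.0000) = 6.16.

6.16


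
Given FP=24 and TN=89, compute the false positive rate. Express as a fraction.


FPR = FP / (FP + TN) = 24 / 113 = 24/113.

24/113


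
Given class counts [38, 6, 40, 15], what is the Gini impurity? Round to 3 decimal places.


Total = 99. Proportions: 38/99, 6/99, 40/99, 15/99. sum(p_i^2) = 0.3372. Gini = 1 - 0.3372 = 0.6628, which rounds to 0.663.

0.663


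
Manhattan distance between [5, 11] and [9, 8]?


d = sum of absolute differences: |5-9|=4 + |11-8|=3 = 7.

7


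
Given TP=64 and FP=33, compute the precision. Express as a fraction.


Precision = TP / (TP + FP) = 64 / 97 = 64/97.

64/97


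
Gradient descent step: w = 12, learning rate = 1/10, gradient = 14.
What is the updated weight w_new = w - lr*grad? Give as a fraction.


w_new = 12 - 1/10 * 14 = 12 - 7/5 = 53/5.

53/5


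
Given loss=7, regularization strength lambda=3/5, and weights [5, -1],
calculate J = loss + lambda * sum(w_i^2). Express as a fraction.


L2 sq norm = sum(w^2) = 26. J = 7 + 3/5 * 26 = 113/5.

113/5


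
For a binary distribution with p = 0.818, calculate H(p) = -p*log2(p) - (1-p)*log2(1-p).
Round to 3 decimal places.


H = -0.818*log2(0.818) - 0.182*log2(0.182) = 0.684.

0.684


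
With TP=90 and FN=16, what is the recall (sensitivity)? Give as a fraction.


Recall = TP / (TP + FN) = 90 / 106 = 45/53.

45/53


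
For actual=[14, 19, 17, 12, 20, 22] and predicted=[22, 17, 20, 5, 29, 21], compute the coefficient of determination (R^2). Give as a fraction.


Mean(y) = 52/3. SS_res = 208. SS_tot = 214/3. R^2 = 1 - 208/(214/3) = -205/107.

-205/107


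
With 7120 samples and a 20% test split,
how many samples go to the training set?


Test set = 7120 * 20% = 1424. Training set = 7120 - 1424 = 5696.

5696


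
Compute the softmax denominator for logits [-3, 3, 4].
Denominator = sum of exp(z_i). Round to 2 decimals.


Denom = e^-3=0.0498 + e^3=20.0855 + e^4=54.5982. Sum = 74.7335, which rounds to 74.73.

74.73


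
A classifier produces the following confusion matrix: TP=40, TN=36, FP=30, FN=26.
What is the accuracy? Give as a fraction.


Accuracy = (TP + TN) / (TP + TN + FP + FN) = (40 + 36) / 132 = 19/33.

19/33


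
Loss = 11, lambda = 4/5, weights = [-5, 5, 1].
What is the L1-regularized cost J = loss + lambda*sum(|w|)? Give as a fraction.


L1 norm = sum(|w|) = 11. J = 11 + 4/5 * 11 = 99/5.

99/5


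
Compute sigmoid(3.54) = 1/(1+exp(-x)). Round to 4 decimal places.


sigma(3.54) = 1/(1+e^(-3.54)) = 1/(1+0.029013) = 1/1.029013 = 0.9718.

0.9718


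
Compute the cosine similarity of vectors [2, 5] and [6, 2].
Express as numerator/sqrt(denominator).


dot = 22. |a|^2 = 29, |b|^2 = 40. cos = 22/sqrt(1160).

22/sqrt(1160)


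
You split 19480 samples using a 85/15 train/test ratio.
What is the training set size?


Test set = 19480 * 15% = 2922. Training set = 19480 - 2922 = 16558.

16558


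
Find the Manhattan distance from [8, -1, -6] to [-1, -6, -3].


d = sum of absolute differences: |8--1|=9 + |-1--6|=5 + |-6--3|=3 = 17.

17


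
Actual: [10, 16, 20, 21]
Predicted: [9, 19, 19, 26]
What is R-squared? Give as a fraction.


Mean(y) = 67/4. SS_res = 36. SS_tot = 299/4. R^2 = 1 - 36/(299/4) = 155/299.

155/299


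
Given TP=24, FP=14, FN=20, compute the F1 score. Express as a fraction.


Precision = 24/38 = 12/19. Recall = 24/44 = 6/11. F1 = 2*P*R/(P+R) = 24/41.

24/41


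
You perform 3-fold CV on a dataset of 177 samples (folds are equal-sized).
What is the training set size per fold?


Each validation fold has 177/3 = 59 samples. Training set = 177 - 59 = 118.

118


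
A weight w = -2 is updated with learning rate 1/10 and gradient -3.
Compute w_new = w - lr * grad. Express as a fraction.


w_new = -2 - 1/10 * -3 = -2 - -3/10 = -17/10.

-17/10


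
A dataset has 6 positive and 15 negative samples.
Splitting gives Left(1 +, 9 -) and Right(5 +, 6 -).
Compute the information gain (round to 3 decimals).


H(parent) = 0.8631. H(left) = 0.4690, H(right) = 0.9940. Weighted = (10/21)*0.4690 + (11/21)*0.9940 = 0.7440. IG = 0.8631 - 0.7440 = 0.1191, which rounds to 0.119.

0.119


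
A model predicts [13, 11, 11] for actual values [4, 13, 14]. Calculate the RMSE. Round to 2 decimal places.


MSE = 31.3333. RMSE = sqrt(31.3333) = 5.60.

5.60


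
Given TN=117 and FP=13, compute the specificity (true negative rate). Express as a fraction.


Specificity = TN / (TN + FP) = 117 / 130 = 9/10.

9/10


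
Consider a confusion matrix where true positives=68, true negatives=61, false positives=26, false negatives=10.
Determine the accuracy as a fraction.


Accuracy = (TP + TN) / (TP + TN + FP + FN) = (68 + 61) / 165 = 43/55.

43/55


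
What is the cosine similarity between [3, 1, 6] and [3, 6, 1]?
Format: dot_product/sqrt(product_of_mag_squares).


dot = 21. |a|^2 = 46, |b|^2 = 46. cos = 21/sqrt(2116).

21/sqrt(2116)


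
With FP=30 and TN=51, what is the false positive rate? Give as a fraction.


FPR = FP / (FP + TN) = 30 / 81 = 10/27.

10/27


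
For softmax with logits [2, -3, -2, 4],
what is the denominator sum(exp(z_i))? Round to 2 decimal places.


Denom = e^2=7.3891 + e^-3=0.0498 + e^-2=0.1353 + e^4=54.5982. Sum = 62.1724, which rounds to 62.17.

62.17


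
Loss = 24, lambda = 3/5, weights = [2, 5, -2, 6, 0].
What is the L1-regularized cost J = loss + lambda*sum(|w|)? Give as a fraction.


L1 norm = sum(|w|) = 15. J = 24 + 3/5 * 15 = 33.

33


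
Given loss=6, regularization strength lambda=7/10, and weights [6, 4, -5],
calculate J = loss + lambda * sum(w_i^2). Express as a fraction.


L2 sq norm = sum(w^2) = 77. J = 6 + 7/10 * 77 = 599/10.

599/10


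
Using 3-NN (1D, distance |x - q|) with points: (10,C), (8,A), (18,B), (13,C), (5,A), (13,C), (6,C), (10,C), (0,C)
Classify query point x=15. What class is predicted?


Distances: |10-15|=5, |8-15|=7, |18-15|=3, |13-15|=2, |5-15|=10, |13-15|=2, |6-15|=9, |10-15|=5, |0-15|=15. 3 nearest: (13,C), (13,C), (18,B). Counts: {'C': 2, 'B': 1}. Majority class: C.

C


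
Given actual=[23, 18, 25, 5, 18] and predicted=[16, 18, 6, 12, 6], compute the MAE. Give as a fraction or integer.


MAE = (1/5) * (|23-16|=7 + |18-18|=0 + |25-6|=19 + |5-12|=7 + |18-6|=12). Sum = 45. MAE = 9.

9


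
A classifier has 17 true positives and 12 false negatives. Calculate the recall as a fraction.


Recall = TP / (TP + FN) = 17 / 29 = 17/29.

17/29


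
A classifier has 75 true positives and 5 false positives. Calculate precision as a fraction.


Precision = TP / (TP + FP) = 75 / 80 = 15/16.

15/16


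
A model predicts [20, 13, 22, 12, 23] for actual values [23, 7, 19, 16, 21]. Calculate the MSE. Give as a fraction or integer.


MSE = (1/5) * ((23-20)^2=9 + (7-13)^2=36 + (19-22)^2=9 + (16-12)^2=16 + (21-23)^2=4). Sum = 74. MSE = 74/5.

74/5


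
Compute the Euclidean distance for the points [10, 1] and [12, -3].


d = sqrt(sum of squared differences). (10-12)^2=4, (1--3)^2=16. Sum = 20.

sqrt(20)


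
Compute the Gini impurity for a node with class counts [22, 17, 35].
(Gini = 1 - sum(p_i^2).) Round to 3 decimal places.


Total = 74. Proportions: 22/74, 17/74, 35/74. sum(p_i^2) = 0.3649. Gini = 1 - 0.3649 = 0.6351, which rounds to 0.635.

0.635


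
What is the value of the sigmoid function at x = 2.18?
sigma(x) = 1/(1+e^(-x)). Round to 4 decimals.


sigma(2.18) = 1/(1+e^(-2.18)) = 1/(1+0.113042) = 1/1.113042 = 0.8984.

0.8984


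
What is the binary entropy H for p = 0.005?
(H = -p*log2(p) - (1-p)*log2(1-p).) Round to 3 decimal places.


H = -0.005*log2(0.005) - 0.995*log2(0.995) = 0.045.

0.045


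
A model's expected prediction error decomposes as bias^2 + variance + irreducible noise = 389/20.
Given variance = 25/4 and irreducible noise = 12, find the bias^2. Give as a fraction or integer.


Total error = bias^2 + variance + irreducible noise. So bias^2 = 389/20 - 25/4 - 12 = 6/5.

6/5


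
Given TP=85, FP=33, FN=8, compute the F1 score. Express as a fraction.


Precision = 85/118 = 85/118. Recall = 85/93 = 85/93. F1 = 2*P*R/(P+R) = 170/211.

170/211


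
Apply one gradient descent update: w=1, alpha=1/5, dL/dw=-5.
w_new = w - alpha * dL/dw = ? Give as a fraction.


w_new = 1 - 1/5 * -5 = 1 - -1 = 2.

2


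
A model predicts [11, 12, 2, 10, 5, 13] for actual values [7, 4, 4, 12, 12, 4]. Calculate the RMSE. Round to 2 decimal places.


MSE = 36.3333. RMSE = sqrt(36.3333) = 6.03.

6.03


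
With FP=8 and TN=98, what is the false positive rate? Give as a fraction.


FPR = FP / (FP + TN) = 8 / 106 = 4/53.

4/53


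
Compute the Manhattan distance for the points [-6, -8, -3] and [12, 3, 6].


d = sum of absolute differences: |-6-12|=18 + |-8-3|=11 + |-3-6|=9 = 38.

38


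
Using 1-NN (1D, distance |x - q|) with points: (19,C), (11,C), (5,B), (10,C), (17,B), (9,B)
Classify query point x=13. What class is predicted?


Distances: |19-13|=6, |11-13|=2, |5-13|=8, |10-13|=3, |17-13|=4, |9-13|=4. 1 nearest: (11,C). Counts: {'C': 1}. Majority class: C.

C


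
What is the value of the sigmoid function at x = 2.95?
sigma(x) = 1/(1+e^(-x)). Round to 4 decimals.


sigma(2.95) = 1/(1+e^(-2.95)) = 1/(1+0.052340) = 1/1.052340 = 0.9503.

0.9503


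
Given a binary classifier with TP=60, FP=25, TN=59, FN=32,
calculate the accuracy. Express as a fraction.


Accuracy = (TP + TN) / (TP + TN + FP + FN) = (60 + 59) / 176 = 119/176.

119/176


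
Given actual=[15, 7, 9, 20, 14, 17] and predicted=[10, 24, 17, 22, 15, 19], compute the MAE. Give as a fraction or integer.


MAE = (1/6) * (|15-10|=5 + |7-24|=17 + |9-17|=8 + |20-22|=2 + |14-15|=1 + |17-19|=2). Sum = 35. MAE = 35/6.

35/6


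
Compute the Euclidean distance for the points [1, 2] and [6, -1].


d = sqrt(sum of squared differences). (1-6)^2=25, (2--1)^2=9. Sum = 34.

sqrt(34)


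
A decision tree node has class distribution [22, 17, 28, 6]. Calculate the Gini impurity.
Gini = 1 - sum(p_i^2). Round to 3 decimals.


Total = 73. Proportions: 22/73, 17/73, 28/73, 6/73. sum(p_i^2) = 0.2989. Gini = 1 - 0.2989 = 0.7011, which rounds to 0.701.

0.701


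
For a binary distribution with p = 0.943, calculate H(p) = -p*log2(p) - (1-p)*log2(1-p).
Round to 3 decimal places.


H = -0.943*log2(0.943) - 0.057*log2(0.057) = 0.315.

0.315


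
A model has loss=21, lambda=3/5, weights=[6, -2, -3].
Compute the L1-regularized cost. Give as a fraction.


L1 norm = sum(|w|) = 11. J = 21 + 3/5 * 11 = 138/5.

138/5


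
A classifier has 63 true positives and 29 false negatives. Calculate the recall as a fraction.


Recall = TP / (TP + FN) = 63 / 92 = 63/92.

63/92


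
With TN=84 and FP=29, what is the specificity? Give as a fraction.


Specificity = TN / (TN + FP) = 84 / 113 = 84/113.

84/113


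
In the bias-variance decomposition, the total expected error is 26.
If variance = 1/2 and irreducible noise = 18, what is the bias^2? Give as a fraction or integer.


Total error = bias^2 + variance + irreducible noise. So bias^2 = 26 - 1/2 - 18 = 15/2.

15/2


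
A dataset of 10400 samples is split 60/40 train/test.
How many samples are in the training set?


Test set = 10400 * 40% = 4160. Training set = 10400 - 4160 = 6240.

6240


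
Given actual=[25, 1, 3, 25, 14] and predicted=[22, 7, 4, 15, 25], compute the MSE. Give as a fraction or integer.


MSE = (1/5) * ((25-22)^2=9 + (1-7)^2=36 + (3-4)^2=1 + (25-15)^2=100 + (14-25)^2=121). Sum = 267. MSE = 267/5.

267/5


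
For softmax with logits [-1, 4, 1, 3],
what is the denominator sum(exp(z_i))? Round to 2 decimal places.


Denom = e^-1=0.3679 + e^4=54.5982 + e^1=2.7183 + e^3=20.0855. Sum = 77.7699, which rounds to 77.77.

77.77


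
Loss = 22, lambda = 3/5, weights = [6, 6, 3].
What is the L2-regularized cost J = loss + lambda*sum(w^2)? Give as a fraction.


L2 sq norm = sum(w^2) = 81. J = 22 + 3/5 * 81 = 353/5.

353/5


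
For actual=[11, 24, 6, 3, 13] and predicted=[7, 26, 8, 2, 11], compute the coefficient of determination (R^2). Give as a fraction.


Mean(y) = 57/5. SS_res = 29. SS_tot = 1306/5. R^2 = 1 - 29/(1306/5) = 1161/1306.

1161/1306


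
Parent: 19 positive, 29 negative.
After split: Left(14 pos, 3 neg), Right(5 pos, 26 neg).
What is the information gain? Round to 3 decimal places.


H(parent) = 0.9685. H(left) = 0.6723, H(right) = 0.6374. Weighted = (17/48)*0.6723 + (31/48)*0.6374 = 0.6498. IG = 0.9685 - 0.6498 = 0.3187, which rounds to 0.319.

0.319


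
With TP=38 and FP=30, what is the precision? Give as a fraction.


Precision = TP / (TP + FP) = 38 / 68 = 19/34.

19/34


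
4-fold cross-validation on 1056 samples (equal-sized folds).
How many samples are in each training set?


Each validation fold has 1056/4 = 264 samples. Training set = 1056 - 264 = 792.

792


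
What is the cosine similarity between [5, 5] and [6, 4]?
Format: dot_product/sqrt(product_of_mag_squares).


dot = 50. |a|^2 = 50, |b|^2 = 52. cos = 50/sqrt(2600).

50/sqrt(2600)


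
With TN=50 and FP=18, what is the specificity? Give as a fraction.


Specificity = TN / (TN + FP) = 50 / 68 = 25/34.

25/34


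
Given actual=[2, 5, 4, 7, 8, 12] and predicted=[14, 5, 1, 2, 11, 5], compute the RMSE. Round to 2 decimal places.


MSE = 39.3333. RMSE = sqrt(39.3333) = 6.27.

6.27


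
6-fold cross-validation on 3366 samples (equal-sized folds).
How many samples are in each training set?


Each validation fold has 3366/6 = 561 samples. Training set = 3366 - 561 = 2805.

2805


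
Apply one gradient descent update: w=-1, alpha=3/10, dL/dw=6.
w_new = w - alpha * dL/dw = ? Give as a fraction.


w_new = -1 - 3/10 * 6 = -1 - 9/5 = -14/5.

-14/5


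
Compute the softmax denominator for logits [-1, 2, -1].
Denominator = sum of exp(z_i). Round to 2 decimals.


Denom = e^-1=0.3679 + e^2=7.3891 + e^-1=0.3679. Sum = 8.1249, which rounds to 8.12.

8.12


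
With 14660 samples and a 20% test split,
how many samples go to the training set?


Test set = 14660 * 20% = 2932. Training set = 14660 - 2932 = 11728.

11728


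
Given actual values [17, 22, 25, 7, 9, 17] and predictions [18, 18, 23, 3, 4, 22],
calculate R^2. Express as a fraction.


Mean(y) = 97/6. SS_res = 87. SS_tot = 1493/6. R^2 = 1 - 87/(1493/6) = 971/1493.

971/1493


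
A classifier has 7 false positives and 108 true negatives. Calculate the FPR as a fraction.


FPR = FP / (FP + TN) = 7 / 115 = 7/115.

7/115


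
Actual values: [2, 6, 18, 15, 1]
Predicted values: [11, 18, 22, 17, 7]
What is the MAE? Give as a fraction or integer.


MAE = (1/5) * (|2-11|=9 + |6-18|=12 + |18-22|=4 + |15-17|=2 + |1-7|=6). Sum = 33. MAE = 33/5.

33/5


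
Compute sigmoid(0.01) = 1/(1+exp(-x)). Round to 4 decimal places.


sigma(0.01) = 1/(1+e^(-0.01)) = 1/(1+0.990050) = 1/1.990050 = 0.5025.

0.5025


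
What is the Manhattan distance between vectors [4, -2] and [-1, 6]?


d = sum of absolute differences: |4--1|=5 + |-2-6|=8 = 13.

13


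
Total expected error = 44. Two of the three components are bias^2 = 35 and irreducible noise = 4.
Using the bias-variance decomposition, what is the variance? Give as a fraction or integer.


Total error = bias^2 + variance + irreducible noise. So variance = 44 - 35 - 4 = 5.

5


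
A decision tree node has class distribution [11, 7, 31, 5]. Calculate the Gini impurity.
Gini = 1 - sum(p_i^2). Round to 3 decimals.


Total = 54. Proportions: 11/54, 7/54, 31/54, 5/54. sum(p_i^2) = 0.3964. Gini = 1 - 0.3964 = 0.6036, which rounds to 0.604.

0.604


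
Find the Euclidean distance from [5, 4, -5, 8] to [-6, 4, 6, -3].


d = sqrt(sum of squared differences). (5--6)^2=121, (4-4)^2=0, (-5-6)^2=121, (8--3)^2=121. Sum = 363.

sqrt(363)


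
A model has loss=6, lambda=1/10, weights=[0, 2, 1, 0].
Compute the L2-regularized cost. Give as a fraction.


L2 sq norm = sum(w^2) = 5. J = 6 + 1/10 * 5 = 13/2.

13/2


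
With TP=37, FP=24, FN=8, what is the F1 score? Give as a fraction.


Precision = 37/61 = 37/61. Recall = 37/45 = 37/45. F1 = 2*P*R/(P+R) = 37/53.

37/53


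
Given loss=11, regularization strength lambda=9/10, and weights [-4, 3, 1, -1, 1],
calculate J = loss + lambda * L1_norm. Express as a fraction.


L1 norm = sum(|w|) = 10. J = 11 + 9/10 * 10 = 20.

20


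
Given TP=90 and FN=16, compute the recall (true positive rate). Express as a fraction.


Recall = TP / (TP + FN) = 90 / 106 = 45/53.

45/53


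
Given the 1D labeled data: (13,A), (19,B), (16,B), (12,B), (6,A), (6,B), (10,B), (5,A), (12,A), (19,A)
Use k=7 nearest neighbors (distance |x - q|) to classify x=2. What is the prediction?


Distances: |13-2|=11, |19-2|=17, |16-2|=14, |12-2|=10, |6-2|=4, |6-2|=4, |10-2|=8, |5-2|=3, |12-2|=10, |19-2|=17. 7 nearest: (5,A), (6,A), (6,B), (10,B), (12,A), (12,B), (13,A). Counts: {'A': 4, 'B': 3}. Majority class: A.

A


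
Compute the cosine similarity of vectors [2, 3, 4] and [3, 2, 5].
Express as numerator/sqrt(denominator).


dot = 32. |a|^2 = 29, |b|^2 = 38. cos = 32/sqrt(1102).

32/sqrt(1102)


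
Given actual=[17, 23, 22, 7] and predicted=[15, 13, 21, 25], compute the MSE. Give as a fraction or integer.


MSE = (1/4) * ((17-15)^2=4 + (23-13)^2=100 + (22-21)^2=1 + (7-25)^2=324). Sum = 429. MSE = 429/4.

429/4


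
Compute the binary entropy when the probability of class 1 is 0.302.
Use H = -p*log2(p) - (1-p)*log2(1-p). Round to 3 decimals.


H = -0.302*log2(0.302) - 0.698*log2(0.698) = 0.884.

0.884


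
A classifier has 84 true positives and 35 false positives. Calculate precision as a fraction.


Precision = TP / (TP + FP) = 84 / 119 = 12/17.

12/17


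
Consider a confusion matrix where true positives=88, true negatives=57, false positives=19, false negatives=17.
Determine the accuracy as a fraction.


Accuracy = (TP + TN) / (TP + TN + FP + FN) = (88 + 57) / 181 = 145/181.

145/181


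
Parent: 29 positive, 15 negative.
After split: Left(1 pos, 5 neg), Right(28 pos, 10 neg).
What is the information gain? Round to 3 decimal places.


H(parent) = 0.9257. H(left) = 0.6500, H(right) = 0.8315. Weighted = (6/44)*0.6500 + (38/44)*0.8315 = 0.8068. IG = 0.9257 - 0.8068 = 0.1189, which rounds to 0.119.

0.119


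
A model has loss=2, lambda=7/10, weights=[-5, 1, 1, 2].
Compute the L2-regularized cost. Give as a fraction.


L2 sq norm = sum(w^2) = 31. J = 2 + 7/10 * 31 = 237/10.

237/10


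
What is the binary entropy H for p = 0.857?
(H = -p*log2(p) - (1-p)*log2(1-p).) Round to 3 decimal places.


H = -0.857*log2(0.857) - 0.143*log2(0.143) = 0.592.

0.592


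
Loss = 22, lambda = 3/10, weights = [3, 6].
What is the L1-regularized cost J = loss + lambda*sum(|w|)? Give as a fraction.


L1 norm = sum(|w|) = 9. J = 22 + 3/10 * 9 = 247/10.

247/10


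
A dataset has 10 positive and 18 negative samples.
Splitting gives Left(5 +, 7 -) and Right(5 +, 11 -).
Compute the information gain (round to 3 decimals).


H(parent) = 0.9403. H(left) = 0.9799, H(right) = 0.8960. Weighted = (12/28)*0.9799 + (16/28)*0.8960 = 0.9320. IG = 0.9403 - 0.9320 = 0.0083, which rounds to 0.008.

0.008


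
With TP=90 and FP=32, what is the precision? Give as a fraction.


Precision = TP / (TP + FP) = 90 / 122 = 45/61.

45/61


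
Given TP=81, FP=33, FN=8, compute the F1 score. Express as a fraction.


Precision = 81/114 = 27/38. Recall = 81/89 = 81/89. F1 = 2*P*R/(P+R) = 162/203.

162/203


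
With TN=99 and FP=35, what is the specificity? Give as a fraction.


Specificity = TN / (TN + FP) = 99 / 134 = 99/134.

99/134


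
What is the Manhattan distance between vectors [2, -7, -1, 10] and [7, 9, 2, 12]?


d = sum of absolute differences: |2-7|=5 + |-7-9|=16 + |-1-2|=3 + |10-12|=2 = 26.

26


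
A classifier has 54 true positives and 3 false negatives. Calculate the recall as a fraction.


Recall = TP / (TP + FN) = 54 / 57 = 18/19.

18/19


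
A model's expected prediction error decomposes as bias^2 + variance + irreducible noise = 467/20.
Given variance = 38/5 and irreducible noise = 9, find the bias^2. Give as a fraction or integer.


Total error = bias^2 + variance + irreducible noise. So bias^2 = 467/20 - 38/5 - 9 = 27/4.

27/4


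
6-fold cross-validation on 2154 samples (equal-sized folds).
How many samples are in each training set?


Each validation fold has 2154/6 = 359 samples. Training set = 2154 - 359 = 1795.

1795


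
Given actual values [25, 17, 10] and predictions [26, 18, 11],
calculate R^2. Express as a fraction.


Mean(y) = 52/3. SS_res = 3. SS_tot = 338/3. R^2 = 1 - 3/(338/3) = 329/338.

329/338


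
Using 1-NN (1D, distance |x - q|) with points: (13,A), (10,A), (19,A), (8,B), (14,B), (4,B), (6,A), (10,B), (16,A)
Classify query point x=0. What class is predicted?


Distances: |13-0|=13, |10-0|=10, |19-0|=19, |8-0|=8, |14-0|=14, |4-0|=4, |6-0|=6, |10-0|=10, |16-0|=16. 1 nearest: (4,B). Counts: {'B': 1}. Majority class: B.

B


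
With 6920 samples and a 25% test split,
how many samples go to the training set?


Test set = 6920 * 25% = 1730. Training set = 6920 - 1730 = 5190.

5190


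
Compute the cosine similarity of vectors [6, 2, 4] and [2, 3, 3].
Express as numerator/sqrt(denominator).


dot = 30. |a|^2 = 56, |b|^2 = 22. cos = 30/sqrt(1232).

30/sqrt(1232)


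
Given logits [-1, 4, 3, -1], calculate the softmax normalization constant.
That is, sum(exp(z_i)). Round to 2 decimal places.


Denom = e^-1=0.3679 + e^4=54.5982 + e^3=20.0855 + e^-1=0.3679. Sum = 75.4195, which rounds to 75.42.

75.42


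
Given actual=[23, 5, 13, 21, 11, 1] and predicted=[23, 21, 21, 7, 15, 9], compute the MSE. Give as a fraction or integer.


MSE = (1/6) * ((23-23)^2=0 + (5-21)^2=256 + (13-21)^2=64 + (21-7)^2=196 + (11-15)^2=16 + (1-9)^2=64). Sum = 596. MSE = 298/3.

298/3


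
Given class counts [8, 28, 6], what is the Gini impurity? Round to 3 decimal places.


Total = 42. Proportions: 8/42, 28/42, 6/42. sum(p_i^2) = 0.5011. Gini = 1 - 0.5011 = 0.4989, which rounds to 0.499.

0.499


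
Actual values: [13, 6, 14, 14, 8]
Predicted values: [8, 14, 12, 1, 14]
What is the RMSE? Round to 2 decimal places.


MSE = 59.6000. RMSE = sqrt(59.6000) = 7.72.

7.72


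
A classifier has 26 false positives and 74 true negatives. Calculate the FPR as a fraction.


FPR = FP / (FP + TN) = 26 / 100 = 13/50.

13/50


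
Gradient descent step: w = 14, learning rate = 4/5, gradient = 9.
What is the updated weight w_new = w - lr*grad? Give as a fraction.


w_new = 14 - 4/5 * 9 = 14 - 36/5 = 34/5.

34/5


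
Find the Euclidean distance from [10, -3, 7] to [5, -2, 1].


d = sqrt(sum of squared differences). (10-5)^2=25, (-3--2)^2=1, (7-1)^2=36. Sum = 62.

sqrt(62)


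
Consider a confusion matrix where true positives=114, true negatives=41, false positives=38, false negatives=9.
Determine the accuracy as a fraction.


Accuracy = (TP + TN) / (TP + TN + FP + FN) = (114 + 41) / 202 = 155/202.

155/202


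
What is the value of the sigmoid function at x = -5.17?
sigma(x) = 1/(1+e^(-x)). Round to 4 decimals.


sigma(-5.17) = 1/(1+e^(5.17)) = 1/(1+175.914837) = 1/176.914837 = 0.0057.

0.0057


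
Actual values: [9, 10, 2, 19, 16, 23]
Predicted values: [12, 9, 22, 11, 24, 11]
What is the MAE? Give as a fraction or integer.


MAE = (1/6) * (|9-12|=3 + |10-9|=1 + |2-22|=20 + |19-11|=8 + |16-24|=8 + |23-11|=12). Sum = 52. MAE = 26/3.

26/3
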